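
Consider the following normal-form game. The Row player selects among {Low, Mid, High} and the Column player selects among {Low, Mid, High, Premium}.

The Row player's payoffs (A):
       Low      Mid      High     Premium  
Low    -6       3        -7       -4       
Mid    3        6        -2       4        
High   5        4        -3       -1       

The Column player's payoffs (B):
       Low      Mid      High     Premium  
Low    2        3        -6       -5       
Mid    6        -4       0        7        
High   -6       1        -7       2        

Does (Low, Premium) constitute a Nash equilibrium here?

No

Holding the Column player at Premium: the Row player gets -4 from Low but could get 4 by switching to Mid. The Row player has a profitable deviation.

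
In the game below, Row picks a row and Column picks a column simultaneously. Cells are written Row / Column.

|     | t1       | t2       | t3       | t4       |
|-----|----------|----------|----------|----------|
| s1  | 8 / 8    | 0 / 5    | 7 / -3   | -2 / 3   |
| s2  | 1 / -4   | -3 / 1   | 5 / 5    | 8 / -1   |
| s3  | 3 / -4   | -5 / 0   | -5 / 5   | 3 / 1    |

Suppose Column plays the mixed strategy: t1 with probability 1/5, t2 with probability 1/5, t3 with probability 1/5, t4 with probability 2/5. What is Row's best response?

s2

Row's best reply maximizes expected payoff against the mix.
s1: (1/5)·8 + (1/5)·0 + (1/5)·7 + (2/5)·(-2) = 11/5
s2: (1/5)·1 + (1/5)·(-3) + (1/5)·5 + (2/5)·8 = 19/5
s3: (1/5)·3 + (1/5)·(-5) + (1/5)·(-5) + (2/5)·3 = -1/5
Highest expected payoff is 19/5, from s2.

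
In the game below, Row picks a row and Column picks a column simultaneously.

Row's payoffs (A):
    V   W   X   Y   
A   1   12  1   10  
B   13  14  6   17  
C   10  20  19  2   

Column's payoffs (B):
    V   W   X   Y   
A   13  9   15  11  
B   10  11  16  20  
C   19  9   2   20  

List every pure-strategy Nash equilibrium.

(B, Y)

A profile is a Nash equilibrium when each player is best-responding to the other.
Row's best responses — vs V: B (payoff 13); vs W: C (payoff 20); vs X: C (payoff 19); vs Y: B (payoff 17).
Column's best responses — vs A: X (payoff 15); vs B: Y (payoff 20); vs C: Y (payoff 20).
The only mutual best response is (B, Y); neither player gains by switching there.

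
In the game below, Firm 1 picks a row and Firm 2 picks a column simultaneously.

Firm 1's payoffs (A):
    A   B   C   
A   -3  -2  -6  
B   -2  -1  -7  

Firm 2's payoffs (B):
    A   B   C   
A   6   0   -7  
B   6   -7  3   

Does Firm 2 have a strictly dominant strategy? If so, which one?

A

Check whether one of Firm 2's strategies beats all alternatives regardless of what the opponent does.
A strictly dominates: vs A: 6 > each of {0, -7}; vs B: 6 > each of {-7, 3}.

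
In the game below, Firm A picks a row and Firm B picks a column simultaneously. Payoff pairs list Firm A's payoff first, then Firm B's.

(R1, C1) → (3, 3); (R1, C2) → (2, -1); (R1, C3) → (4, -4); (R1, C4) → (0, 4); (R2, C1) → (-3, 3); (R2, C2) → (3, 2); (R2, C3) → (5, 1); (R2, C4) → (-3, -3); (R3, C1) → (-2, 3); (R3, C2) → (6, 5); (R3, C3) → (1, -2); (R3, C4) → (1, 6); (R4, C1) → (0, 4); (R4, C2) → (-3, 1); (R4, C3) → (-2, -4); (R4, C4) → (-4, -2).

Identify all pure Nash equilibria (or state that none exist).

A profile is a Nash equilibrium when each player is best-responding to the other.
Firm A's best responses — vs C1: R1 (payoff 3); vs C2: R3 (payoff 6); vs C3: R2 (payoff 5); vs C4: R3 (payoff 1).
Firm B's best responses — vs R1: C4 (payoff 4); vs R2: C1 (payoff 3); vs R3: C4 (payoff 6); vs R4: C1 (payoff 4).
The only mutual best response is (R3, C4); neither player gains by switching there.

(R3, C4)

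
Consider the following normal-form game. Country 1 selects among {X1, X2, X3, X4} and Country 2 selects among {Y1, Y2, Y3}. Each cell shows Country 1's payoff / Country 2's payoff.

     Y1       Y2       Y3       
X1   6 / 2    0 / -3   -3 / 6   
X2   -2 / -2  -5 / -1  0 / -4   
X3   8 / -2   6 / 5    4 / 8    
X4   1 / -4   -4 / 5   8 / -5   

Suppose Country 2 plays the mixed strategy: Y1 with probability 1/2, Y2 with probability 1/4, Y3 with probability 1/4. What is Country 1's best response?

Compute Country 1's expected payoff from each pure strategy against the given mix.
X1: (1/2)·6 + (1/4)·0 + (1/4)·(-3) = 9/4
X2: (1/2)·(-2) + (1/4)·(-5) + (1/4)·0 = -9/4
X3: (1/2)·8 + (1/4)·6 + (1/4)·4 = 13/2
X4: (1/2)·1 + (1/4)·(-4) + (1/4)·8 = 3/2
Highest expected payoff is 13/2, from X3.

X3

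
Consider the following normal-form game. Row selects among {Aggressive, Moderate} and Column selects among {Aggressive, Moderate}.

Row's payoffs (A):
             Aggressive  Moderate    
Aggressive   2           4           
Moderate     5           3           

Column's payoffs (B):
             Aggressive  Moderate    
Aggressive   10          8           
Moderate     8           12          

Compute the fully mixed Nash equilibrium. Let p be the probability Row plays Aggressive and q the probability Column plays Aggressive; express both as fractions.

p = 2/3, q = 1/4

Each player's mixing probability is pinned down by making the *other* player indifferent.
Column indifferent between Aggressive and Moderate: p·10 + (1−p)·8 = p·8 + (1−p)·12 ⟹ 8 + 2p = 12 + (-4)p ⟹ p = 2/3.
Row indifferent between Aggressive and Moderate: q·2 + (1−q)·4 = q·5 + (1−q)·3 ⟹ 4 + (-2)q = 3 + 2q ⟹ q = 1/4.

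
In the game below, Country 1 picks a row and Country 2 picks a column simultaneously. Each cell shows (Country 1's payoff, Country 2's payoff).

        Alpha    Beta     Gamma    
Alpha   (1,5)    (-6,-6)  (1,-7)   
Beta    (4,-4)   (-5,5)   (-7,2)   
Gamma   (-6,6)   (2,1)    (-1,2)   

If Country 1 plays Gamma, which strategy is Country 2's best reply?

With Country 1 fixed at Gamma, Country 2's payoffs are: Alpha → 6, Beta → 1, Gamma → 2.
The maximum is 6, achieved by Alpha.

Alpha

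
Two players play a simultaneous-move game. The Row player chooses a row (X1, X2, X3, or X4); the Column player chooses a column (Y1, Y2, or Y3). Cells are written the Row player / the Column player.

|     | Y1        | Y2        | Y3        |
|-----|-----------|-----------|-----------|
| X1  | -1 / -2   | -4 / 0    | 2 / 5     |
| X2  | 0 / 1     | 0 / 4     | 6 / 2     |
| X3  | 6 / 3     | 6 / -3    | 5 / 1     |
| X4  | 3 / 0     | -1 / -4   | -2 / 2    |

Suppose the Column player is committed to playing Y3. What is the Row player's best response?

X2

With the Column player fixed at Y3, the Row player's payoffs are: X1 → 2, X2 → 6, X3 → 5, X4 → -2.
The maximum is 6, achieved by X2.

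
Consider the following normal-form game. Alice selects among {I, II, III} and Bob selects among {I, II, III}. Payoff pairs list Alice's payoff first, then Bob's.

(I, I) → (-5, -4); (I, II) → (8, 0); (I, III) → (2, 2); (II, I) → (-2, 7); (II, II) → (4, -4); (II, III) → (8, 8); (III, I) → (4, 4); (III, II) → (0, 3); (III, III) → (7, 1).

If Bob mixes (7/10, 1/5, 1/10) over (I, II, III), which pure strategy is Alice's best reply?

Compute Alice's expected payoff from each pure strategy against the given mix.
I: (7/10)·(-5) + (1/5)·8 + (1/10)·2 = -17/10
II: (7/10)·(-2) + (1/5)·4 + (1/10)·8 = 1/5
III: (7/10)·4 + (1/5)·0 + (1/10)·7 = 7/2
Highest expected payoff is 7/2, from III.

III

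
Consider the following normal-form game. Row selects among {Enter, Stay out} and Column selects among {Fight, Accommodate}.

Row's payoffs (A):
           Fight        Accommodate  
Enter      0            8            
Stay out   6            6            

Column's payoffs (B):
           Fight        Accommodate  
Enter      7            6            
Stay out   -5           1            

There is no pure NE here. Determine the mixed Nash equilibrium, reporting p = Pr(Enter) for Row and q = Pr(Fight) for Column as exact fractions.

p = 6/7, q = 1/4

In a mixed NE each player is indifferent between their pure strategies, so the opponent's mix sets the indifference.
Column indifferent between Fight and Accommodate: p·7 + (1−p)·(-5) = p·6 + (1−p)·1 ⟹ (-5) + 12p = 1 + 5p ⟹ p = 6/7.
Row indifferent between Enter and Stay out: q·0 + (1−q)·8 = q·6 + (1−q)·6 ⟹ 8 + (-8)q = 6 + 0q ⟹ q = 1/4.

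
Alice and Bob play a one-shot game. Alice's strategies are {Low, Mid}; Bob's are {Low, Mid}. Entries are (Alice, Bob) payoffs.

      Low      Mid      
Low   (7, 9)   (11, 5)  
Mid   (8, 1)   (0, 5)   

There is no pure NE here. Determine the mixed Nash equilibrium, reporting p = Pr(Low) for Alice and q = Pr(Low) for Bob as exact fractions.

p = 1/2, q = 11/12

Each player's mixing probability is pinned down by making the *other* player indifferent.
Bob indifferent between Low and Mid: p·9 + (1−p)·1 = p·5 + (1−p)·5 ⟹ 1 + 8p = 5 + 0p ⟹ p = 1/2.
Alice indifferent between Low and Mid: q·7 + (1−q)·11 = q·8 + (1−q)·0 ⟹ 11 + (-4)q = 0 + 8q ⟹ q = 11/12.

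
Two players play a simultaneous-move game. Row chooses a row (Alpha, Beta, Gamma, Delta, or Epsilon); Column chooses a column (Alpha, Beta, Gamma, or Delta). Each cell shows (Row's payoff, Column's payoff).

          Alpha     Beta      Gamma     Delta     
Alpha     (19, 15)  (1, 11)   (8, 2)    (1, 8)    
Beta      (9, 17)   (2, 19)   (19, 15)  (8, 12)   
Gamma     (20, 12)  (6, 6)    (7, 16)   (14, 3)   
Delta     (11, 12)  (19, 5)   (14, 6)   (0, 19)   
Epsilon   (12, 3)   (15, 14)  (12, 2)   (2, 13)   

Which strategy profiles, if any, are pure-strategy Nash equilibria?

None

A profile is a Nash equilibrium when each player is best-responding to the other.
Row's best responses — vs Alpha: Gamma (payoff 20); vs Beta: Delta (payoff 19); vs Gamma: Beta (payoff 19); vs Delta: Gamma (payoff 14).
Column's best responses — vs Alpha: Alpha (payoff 15); vs Beta: Beta (payoff 19); vs Gamma: Gamma (payoff 16); vs Delta: Delta (payoff 19); vs Epsilon: Beta (payoff 14).
No cell has both players best-responding. For instance, Row's best reply to Gamma is Beta, but against Beta Column prefers Beta over Gamma.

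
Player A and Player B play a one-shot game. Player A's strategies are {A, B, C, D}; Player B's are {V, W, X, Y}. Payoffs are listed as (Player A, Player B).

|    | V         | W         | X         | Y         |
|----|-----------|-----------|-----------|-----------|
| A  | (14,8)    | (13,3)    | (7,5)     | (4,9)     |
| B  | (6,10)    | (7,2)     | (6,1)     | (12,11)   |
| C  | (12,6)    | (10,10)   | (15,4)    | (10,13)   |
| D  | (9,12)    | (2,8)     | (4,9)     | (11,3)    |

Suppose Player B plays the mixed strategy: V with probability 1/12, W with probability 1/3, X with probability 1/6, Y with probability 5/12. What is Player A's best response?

Compute Player A's expected payoff from each pure strategy against the given mix.
A: (1/12)·14 + (1/3)·13 + (1/6)·7 + (5/12)·4 = 25/3
B: (1/12)·6 + (1/3)·7 + (1/6)·6 + (5/12)·12 = 53/6
C: (1/12)·12 + (1/3)·10 + (1/6)·15 + (5/12)·10 = 11
D: (1/12)·9 + (1/3)·2 + (1/6)·4 + (5/12)·11 = 20/3
Highest expected payoff is 11, from C.

C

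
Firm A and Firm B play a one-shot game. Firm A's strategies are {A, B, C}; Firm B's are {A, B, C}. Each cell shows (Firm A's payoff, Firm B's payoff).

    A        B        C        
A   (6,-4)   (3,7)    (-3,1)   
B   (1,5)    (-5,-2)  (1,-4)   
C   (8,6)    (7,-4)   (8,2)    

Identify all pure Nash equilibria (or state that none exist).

Check mutual best responses: a cell is a NE iff neither player can gain by unilaterally deviating.
Firm A's best responses — vs A: C (payoff 8); vs B: C (payoff 7); vs C: C (payoff 8).
Firm B's best responses — vs A: B (payoff 7); vs B: A (payoff 5); vs C: A (payoff 6).
The only mutual best response is (C, A); neither player gains by switching there.

(C, A)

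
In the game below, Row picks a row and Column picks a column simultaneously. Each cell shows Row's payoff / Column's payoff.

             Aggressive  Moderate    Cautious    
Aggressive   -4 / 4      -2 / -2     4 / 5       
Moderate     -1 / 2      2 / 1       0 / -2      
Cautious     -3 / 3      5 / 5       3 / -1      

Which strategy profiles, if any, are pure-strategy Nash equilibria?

(Aggressive, Cautious), (Moderate, Aggressive), and (Cautious, Moderate)

A profile is a Nash equilibrium when each player is best-responding to the other.
Row's best responses — vs Aggressive: Moderate (payoff -1); vs Moderate: Cautious (payoff 5); vs Cautious: Aggressive (payoff 4).
Column's best responses — vs Aggressive: Cautious (payoff 5); vs Moderate: Aggressive (payoff 2); vs Cautious: Moderate (payoff 5).
Mutual best responses occur at (Aggressive, Cautious), (Moderate, Aggressive), and (Cautious, Moderate); at each, neither player gains by switching.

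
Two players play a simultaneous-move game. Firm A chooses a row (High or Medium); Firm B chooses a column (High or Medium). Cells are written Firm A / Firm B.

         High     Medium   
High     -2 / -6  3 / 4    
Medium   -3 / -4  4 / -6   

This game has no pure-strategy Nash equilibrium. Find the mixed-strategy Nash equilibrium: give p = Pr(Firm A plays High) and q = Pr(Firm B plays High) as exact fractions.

Each player's mixing probability is pinned down by making the *other* player indifferent.
Firm B indifferent between High and Medium: p·(-6) + (1−p)·(-4) = p·4 + (1−p)·(-6) ⟹ (-4) + (-2)p = (-6) + 10p ⟹ p = 1/6.
Firm A indifferent between High and Medium: q·(-2) + (1−q)·3 = q·(-3) + (1−q)·4 ⟹ 3 + (-5)q = 4 + (-7)q ⟹ q = 1/2.

p = 1/6, q = 1/2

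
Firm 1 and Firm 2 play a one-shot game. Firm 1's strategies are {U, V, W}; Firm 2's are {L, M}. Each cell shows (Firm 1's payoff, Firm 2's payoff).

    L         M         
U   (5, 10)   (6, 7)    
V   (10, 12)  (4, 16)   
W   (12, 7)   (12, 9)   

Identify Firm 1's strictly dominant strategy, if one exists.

W

Check whether one of Firm 1's strategies beats all alternatives regardless of what the opponent does.
W strictly dominates: vs L: 12 > each of {5, 10}; vs M: 12 > each of {6, 4}.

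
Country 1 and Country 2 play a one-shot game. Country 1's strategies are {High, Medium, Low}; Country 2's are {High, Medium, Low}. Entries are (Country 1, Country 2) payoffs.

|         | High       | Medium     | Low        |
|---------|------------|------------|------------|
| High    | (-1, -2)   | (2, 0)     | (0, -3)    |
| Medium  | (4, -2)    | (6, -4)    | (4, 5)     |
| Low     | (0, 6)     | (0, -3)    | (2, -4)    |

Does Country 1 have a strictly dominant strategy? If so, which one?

A strategy is strictly dominant if it gives Country 1 a strictly higher payoff than every other strategy, against every choice by the opponent.
Medium strictly dominates: vs High: 4 > each of {-1, 0}; vs Medium: 6 > each of {2, 0}; vs Low: 4 > each of {0, 2}.

Medium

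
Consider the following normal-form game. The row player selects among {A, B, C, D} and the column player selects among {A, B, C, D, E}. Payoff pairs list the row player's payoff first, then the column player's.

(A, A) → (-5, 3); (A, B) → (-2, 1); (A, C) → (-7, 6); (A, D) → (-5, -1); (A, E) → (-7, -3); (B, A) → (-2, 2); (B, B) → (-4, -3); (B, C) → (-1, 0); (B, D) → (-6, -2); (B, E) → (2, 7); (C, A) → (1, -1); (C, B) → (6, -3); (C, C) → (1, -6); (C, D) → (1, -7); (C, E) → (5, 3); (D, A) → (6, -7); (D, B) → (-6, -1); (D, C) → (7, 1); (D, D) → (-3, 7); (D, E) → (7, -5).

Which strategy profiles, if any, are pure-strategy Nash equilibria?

A profile is a Nash equilibrium when each player is best-responding to the other.
The row player's best responses — vs A: D (payoff 6); vs B: C (payoff 6); vs C: D (payoff 7); vs D: C (payoff 1); vs E: D (payoff 7).
The column player's best responses — vs A: C (payoff 6); vs B: E (payoff 7); vs C: E (payoff 3); vs D: D (payoff 7).
No cell has both players best-responding. For instance, the row player's best reply to E is D, but against D the column player prefers D over E.

None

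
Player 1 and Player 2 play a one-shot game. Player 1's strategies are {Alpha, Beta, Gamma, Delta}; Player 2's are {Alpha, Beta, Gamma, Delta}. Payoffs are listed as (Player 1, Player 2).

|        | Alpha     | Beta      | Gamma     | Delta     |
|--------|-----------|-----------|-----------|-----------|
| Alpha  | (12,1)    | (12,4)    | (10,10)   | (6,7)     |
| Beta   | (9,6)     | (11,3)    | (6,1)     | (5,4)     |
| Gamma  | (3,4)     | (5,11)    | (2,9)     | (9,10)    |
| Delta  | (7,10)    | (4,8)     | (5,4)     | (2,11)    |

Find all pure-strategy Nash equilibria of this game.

Check mutual best responses: a cell is a NE iff neither player can gain by unilaterally deviating.
Player 1's best responses — vs Alpha: Alpha (payoff 12); vs Beta: Alpha (payoff 12); vs Gamma: Alpha (payoff 10); vs Delta: Gamma (payoff 9).
Player 2's best responses — vs Alpha: Gamma (payoff 10); vs Beta: Alpha (payoff 6); vs Gamma: Beta (payoff 11); vs Delta: Delta (payoff 11).
The only mutual best response is (Alpha, Gamma); neither player gains by switching there.

(Alpha, Gamma)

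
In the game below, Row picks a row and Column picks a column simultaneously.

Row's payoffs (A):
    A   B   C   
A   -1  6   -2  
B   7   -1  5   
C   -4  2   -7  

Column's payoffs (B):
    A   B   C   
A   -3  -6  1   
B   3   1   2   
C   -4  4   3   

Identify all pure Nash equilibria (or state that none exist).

(B, A)

Find each player's best response to every opponent strategy; NE are the intersections.
Row's best responses — vs A: B (payoff 7); vs B: A (payoff 6); vs C: B (payoff 5).
Column's best responses — vs A: C (payoff 1); vs B: A (payoff 3); vs C: B (payoff 4).
The only mutual best response is (B, A); neither player gains by switching there.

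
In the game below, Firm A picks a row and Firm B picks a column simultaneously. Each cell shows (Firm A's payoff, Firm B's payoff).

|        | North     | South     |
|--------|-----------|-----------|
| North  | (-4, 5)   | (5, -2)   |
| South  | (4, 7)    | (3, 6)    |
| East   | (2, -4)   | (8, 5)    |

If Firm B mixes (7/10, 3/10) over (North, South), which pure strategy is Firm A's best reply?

Firm A's best reply maximizes expected payoff against the mix.
North: (7/10)·(-4) + (3/10)·5 = -13/10
South: (7/10)·4 + (3/10)·3 = 37/10
East: (7/10)·2 + (3/10)·8 = 19/5
Highest expected payoff is 19/5, from East.

East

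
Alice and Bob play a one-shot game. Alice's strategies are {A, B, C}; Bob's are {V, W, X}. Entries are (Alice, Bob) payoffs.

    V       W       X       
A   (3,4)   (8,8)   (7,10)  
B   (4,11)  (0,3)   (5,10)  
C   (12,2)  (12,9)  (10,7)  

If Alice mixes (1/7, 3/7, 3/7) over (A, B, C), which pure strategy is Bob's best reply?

Bob's best reply maximizes expected payoff against the mix.
V: (1/7)·4 + (3/7)·11 + (3/7)·2 = 43/7
W: (1/7)·8 + (3/7)·3 + (3/7)·9 = 44/7
X: (1/7)·10 + (3/7)·10 + (3/7)·7 = 61/7
Highest expected payoff is 61/7, from X.

X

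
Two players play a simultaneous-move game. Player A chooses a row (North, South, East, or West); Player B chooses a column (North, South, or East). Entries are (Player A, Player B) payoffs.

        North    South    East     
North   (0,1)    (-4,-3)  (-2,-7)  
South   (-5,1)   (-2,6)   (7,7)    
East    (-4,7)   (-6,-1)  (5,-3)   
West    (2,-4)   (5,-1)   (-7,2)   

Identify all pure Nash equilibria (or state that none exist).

Find each player's best response to every opponent strategy; NE are the intersections.
Player A's best responses — vs North: West (payoff 2); vs South: West (payoff 5); vs East: South (payoff 7).
Player B's best responses — vs North: North (payoff 1); vs South: East (payoff 7); vs East: North (payoff 7); vs West: East (payoff 2).
The only mutual best response is (South, East); neither player gains by switching there.

(South, East)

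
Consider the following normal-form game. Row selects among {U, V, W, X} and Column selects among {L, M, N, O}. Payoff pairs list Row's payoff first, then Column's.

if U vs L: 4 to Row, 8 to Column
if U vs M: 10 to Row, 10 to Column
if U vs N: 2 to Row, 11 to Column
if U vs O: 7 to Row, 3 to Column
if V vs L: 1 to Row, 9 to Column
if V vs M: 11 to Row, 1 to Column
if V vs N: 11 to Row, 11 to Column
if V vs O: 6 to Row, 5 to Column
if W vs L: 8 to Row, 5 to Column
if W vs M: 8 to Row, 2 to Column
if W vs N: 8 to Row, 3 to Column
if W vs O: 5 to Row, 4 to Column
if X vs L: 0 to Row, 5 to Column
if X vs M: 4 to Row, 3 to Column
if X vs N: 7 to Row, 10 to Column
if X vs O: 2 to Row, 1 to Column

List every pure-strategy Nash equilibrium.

Check mutual best responses: a cell is a NE iff neither player can gain by unilaterally deviating.
Row's best responses — vs L: W (payoff 8); vs M: V (payoff 11); vs N: V (payoff 11); vs O: U (payoff 7).
Column's best responses — vs U: N (payoff 11); vs V: N (payoff 11); vs W: L (payoff 5); vs X: N (payoff 10).
Mutual best responses occur at (V, N) and (W, L); at each, neither player gains by switching.

(V, N) and (W, L)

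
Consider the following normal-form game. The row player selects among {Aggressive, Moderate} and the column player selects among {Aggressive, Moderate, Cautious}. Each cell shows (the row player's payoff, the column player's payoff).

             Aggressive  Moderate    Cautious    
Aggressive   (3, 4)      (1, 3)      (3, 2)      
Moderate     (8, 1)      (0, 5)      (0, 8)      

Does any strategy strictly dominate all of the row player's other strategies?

A strategy is strictly dominant if it gives the row player a strictly higher payoff than every other strategy, against every choice by the opponent.
Aggressive is not dominant: against Aggressive, Moderate gives 8 > 3.
Moderate is not dominant: against Moderate, Aggressive gives 1 > 0.
No single strategy is best against every opponent action.

No strictly dominant strategy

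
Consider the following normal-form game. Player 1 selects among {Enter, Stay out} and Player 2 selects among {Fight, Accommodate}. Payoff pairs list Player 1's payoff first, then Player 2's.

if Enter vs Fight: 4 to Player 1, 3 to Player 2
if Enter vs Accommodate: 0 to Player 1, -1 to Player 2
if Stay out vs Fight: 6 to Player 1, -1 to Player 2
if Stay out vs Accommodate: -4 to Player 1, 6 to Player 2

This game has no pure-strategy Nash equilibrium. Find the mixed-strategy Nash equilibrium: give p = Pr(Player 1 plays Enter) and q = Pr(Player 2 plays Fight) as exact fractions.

p = 7/11, q = 2/3

Each player's mixing probability is pinned down by making the *other* player indifferent.
Player 2 indifferent between Fight and Accommodate: p·3 + (1−p)·(-1) = p·(-1) + (1−p)·6 ⟹ (-1) + 4p = 6 + (-7)p ⟹ p = 7/11.
Player 1 indifferent between Enter and Stay out: q·4 + (1−q)·0 = q·6 + (1−q)·(-4) ⟹ 0 + 4q = (-4) + 10q ⟹ q = 2/3.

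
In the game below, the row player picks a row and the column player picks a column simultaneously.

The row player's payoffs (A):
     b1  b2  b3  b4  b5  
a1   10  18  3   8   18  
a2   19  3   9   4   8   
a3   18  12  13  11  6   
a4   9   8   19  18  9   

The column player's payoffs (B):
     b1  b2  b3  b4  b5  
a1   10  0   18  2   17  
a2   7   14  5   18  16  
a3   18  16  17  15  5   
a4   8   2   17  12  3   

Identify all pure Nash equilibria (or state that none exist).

(a4, b3)

Find each player's best response to every opponent strategy; NE are the intersections.
The row player's best responses — vs b1: a2 (payoff 19); vs b2: a1 (payoff 18); vs b3: a4 (payoff 19); vs b4: a4 (payoff 18); vs b5: a1 (payoff 18).
The column player's best responses — vs a1: b3 (payoff 18); vs a2: b4 (payoff 18); vs a3: b1 (payoff 18); vs a4: b3 (payoff 17).
The only mutual best response is (a4, b3); neither player gains by switching there.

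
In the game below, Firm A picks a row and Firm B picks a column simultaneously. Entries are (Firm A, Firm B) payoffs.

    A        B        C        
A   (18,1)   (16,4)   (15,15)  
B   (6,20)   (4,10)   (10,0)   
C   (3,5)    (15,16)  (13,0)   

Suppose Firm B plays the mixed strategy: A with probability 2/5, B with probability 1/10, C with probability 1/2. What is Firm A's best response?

Firm A's best reply maximizes expected payoff against the mix.
A: (2/5)·18 + (1/10)·16 + (1/2)·15 = 163/10
B: (2/5)·6 + (1/10)·4 + (1/2)·10 = 39/5
C: (2/5)·3 + (1/10)·15 + (1/2)·13 = 46/5
Highest expected payoff is 163/10, from A.

A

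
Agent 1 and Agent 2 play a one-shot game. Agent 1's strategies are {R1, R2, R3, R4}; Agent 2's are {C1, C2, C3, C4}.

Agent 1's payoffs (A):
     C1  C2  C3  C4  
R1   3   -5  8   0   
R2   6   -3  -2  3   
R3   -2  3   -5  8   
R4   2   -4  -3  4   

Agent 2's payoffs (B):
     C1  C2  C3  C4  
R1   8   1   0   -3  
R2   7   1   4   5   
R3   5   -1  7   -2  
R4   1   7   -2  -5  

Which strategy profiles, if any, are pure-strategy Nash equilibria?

(R2, C1)

A profile is a Nash equilibrium when each player is best-responding to the other.
Agent 1's best responses — vs C1: R2 (payoff 6); vs C2: R3 (payoff 3); vs C3: R1 (payoff 8); vs C4: R3 (payoff 8).
Agent 2's best responses — vs R1: C1 (payoff 8); vs R2: C1 (payoff 7); vs R3: C3 (payoff 7); vs R4: C2 (payoff 7).
The only mutual best response is (R2, C1); neither player gains by switching there.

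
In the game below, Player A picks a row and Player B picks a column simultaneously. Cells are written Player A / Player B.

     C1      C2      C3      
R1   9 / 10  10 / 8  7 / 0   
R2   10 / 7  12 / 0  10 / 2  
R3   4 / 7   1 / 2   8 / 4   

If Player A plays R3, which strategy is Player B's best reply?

With Player A fixed at R3, Player B's payoffs are: C1 → 7, C2 → 2, C3 → 4.
The maximum is 7, achieved by C1.

C1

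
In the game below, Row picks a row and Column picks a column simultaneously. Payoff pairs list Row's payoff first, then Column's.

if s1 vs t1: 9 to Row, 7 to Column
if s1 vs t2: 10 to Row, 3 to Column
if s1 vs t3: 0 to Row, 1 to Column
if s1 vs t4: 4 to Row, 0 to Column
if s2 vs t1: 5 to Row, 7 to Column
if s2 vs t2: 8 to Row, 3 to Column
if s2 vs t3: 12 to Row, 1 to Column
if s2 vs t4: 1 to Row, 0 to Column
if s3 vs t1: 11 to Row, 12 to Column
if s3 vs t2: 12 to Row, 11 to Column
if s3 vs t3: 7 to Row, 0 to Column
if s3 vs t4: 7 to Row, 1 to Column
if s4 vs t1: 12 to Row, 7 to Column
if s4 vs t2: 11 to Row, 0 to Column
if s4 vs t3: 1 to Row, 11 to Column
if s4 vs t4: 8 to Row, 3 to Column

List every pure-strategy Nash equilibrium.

No pure-strategy Nash equilibrium

A profile is a Nash equilibrium when each player is best-responding to the other.
Row's best responses — vs t1: s4 (payoff 12); vs t2: s3 (payoff 12); vs t3: s2 (payoff 12); vs t4: s4 (payoff 8).
Column's best responses — vs s1: t1 (payoff 7); vs s2: t1 (payoff 7); vs s3: t1 (payoff 12); vs s4: t3 (payoff 11).
No cell has both players best-responding. For instance, Row's best reply to t1 is s4, but against s4 Column prefers t3 over t1.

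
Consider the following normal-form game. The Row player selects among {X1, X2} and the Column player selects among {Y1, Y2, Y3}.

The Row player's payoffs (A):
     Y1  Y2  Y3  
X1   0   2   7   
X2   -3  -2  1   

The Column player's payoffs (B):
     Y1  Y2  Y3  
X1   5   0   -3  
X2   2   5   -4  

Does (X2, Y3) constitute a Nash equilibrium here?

No

Holding the Column player at Y3: the Row player gets 1 from X2 but could get 7 by switching to X1. The Row player has a profitable deviation.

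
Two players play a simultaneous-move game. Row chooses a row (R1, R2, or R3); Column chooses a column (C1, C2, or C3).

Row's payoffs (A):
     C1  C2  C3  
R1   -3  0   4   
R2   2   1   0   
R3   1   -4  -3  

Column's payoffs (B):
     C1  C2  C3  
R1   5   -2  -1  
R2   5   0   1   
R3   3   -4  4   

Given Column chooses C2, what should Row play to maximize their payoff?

R2

With Column fixed at C2, Row's payoffs are: R1 → 0, R2 → 1, R3 → -4.
The maximum is 1, achieved by R2.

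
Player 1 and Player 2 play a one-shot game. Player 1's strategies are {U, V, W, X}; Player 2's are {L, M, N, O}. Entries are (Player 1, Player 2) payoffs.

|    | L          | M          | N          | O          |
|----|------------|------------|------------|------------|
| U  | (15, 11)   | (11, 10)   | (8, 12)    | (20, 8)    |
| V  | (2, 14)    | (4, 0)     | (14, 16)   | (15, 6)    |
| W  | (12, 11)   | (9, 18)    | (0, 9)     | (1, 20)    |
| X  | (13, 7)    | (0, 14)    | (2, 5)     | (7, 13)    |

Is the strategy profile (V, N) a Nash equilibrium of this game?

Holding Player 2 at N: Player 1 gets 14 from V, versus 8 from U, 0 from W, 2 from X. No profitable deviation for Player 1.
Holding Player 1 at V: Player 2 gets 16 from N, versus 14 from L, 0 from M, 6 from O. No profitable deviation for Player 2 either.

Yes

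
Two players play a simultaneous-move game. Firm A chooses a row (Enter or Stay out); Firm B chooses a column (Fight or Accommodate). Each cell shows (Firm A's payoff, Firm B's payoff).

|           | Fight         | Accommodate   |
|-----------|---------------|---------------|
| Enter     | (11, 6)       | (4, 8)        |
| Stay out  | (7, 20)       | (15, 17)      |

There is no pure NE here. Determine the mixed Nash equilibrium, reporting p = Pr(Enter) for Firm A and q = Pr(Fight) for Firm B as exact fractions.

p = 3/5, q = 11/15

Each player's mixing probability is pinned down by making the *other* player indifferent.
Firm B indifferent between Fight and Accommodate: p·6 + (1−p)·20 = p·8 + (1−p)·17 ⟹ 20 + (-14)p = 17 + (-9)p ⟹ p = 3/5.
Firm A indifferent between Enter and Stay out: q·11 + (1−q)·4 = q·7 + (1−q)·15 ⟹ 4 + 7q = 15 + (-8)q ⟹ q = 11/15.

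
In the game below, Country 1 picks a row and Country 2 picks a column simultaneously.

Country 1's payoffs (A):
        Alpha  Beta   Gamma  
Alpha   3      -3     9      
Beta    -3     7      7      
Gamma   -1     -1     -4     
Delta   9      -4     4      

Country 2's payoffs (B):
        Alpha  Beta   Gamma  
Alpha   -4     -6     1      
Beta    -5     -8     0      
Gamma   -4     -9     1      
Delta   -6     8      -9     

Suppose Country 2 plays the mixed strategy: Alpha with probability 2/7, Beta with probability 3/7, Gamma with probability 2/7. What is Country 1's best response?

Beta

Compute Country 1's expected payoff from each pure strategy against the given mix.
Alpha: (2/7)·3 + (3/7)·(-3) + (2/7)·9 = 15/7
Beta: (2/7)·(-3) + (3/7)·7 + (2/7)·7 = 29/7
Gamma: (2/7)·(-1) + (3/7)·(-1) + (2/7)·(-4) = -13/7
Delta: (2/7)·9 + (3/7)·(-4) + (2/7)·4 = 2
Highest expected payoff is 29/7, from Beta.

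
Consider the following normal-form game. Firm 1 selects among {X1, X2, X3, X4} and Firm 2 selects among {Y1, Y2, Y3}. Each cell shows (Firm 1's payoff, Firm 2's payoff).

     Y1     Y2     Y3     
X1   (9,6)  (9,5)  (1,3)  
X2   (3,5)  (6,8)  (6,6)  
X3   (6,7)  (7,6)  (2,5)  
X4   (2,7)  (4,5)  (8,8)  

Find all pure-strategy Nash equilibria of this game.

Find each player's best response to every opponent strategy; NE are the intersections.
Firm 1's best responses — vs Y1: X1 (payoff 9); vs Y2: X1 (payoff 9); vs Y3: X4 (payoff 8).
Firm 2's best responses — vs X1: Y1 (payoff 6); vs X2: Y2 (payoff 8); vs X3: Y1 (payoff 7); vs X4: Y3 (payoff 8).
Mutual best responses occur at (X1, Y1) and (X4, Y3); at each, neither player gains by switching.

(X1, Y1) and (X4, Y3)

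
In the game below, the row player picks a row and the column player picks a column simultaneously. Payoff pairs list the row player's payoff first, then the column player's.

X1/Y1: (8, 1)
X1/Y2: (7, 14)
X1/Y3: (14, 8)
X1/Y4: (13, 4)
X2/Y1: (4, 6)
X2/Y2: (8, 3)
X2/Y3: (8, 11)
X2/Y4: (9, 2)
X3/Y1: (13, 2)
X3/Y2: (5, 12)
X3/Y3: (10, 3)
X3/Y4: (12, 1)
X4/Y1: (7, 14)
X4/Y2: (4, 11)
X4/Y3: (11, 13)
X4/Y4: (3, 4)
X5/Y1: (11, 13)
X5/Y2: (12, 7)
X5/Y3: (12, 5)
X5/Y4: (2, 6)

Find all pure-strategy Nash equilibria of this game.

No pure-strategy Nash equilibrium

A profile is a Nash equilibrium when each player is best-responding to the other.
The row player's best responses — vs Y1: X3 (payoff 13); vs Y2: X5 (payoff 12); vs Y3: X1 (payoff 14); vs Y4: X1 (payoff 13).
The column player's best responses — vs X1: Y2 (payoff 14); vs X2: Y3 (payoff 11); vs X3: Y2 (payoff 12); vs X4: Y1 (payoff 14); vs X5: Y1 (payoff 13).
No cell has both players best-responding. For instance, the row player's best reply to Y4 is X1, but against X1 the column player prefers Y2 over Y4.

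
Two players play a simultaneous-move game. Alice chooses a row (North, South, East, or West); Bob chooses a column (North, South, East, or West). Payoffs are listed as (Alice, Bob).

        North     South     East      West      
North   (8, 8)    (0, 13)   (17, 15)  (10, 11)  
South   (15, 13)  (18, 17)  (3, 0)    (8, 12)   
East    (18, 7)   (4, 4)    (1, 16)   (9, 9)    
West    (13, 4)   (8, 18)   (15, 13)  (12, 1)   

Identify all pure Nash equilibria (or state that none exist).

Check mutual best responses: a cell is a NE iff neither player can gain by unilaterally deviating.
Alice's best responses — vs North: East (payoff 18); vs South: South (payoff 18); vs East: North (payoff 17); vs West: West (payoff 12).
Bob's best responses — vs North: East (payoff 15); vs South: South (payoff 17); vs East: East (payoff 16); vs West: South (payoff 18).
Mutual best responses occur at (North, East) and (South, South); at each, neither player gains by switching.

(North, East) and (South, South)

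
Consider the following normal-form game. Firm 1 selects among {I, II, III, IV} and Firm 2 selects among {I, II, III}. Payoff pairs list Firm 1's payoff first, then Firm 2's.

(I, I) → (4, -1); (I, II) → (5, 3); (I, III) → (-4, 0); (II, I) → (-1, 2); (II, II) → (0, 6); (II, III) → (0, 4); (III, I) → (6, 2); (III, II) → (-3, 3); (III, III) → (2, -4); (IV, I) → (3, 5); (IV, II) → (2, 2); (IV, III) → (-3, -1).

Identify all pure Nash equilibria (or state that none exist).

(I, II)

Check mutual best responses: a cell is a NE iff neither player can gain by unilaterally deviating.
Firm 1's best responses — vs I: III (payoff 6); vs II: I (payoff 5); vs III: III (payoff 2).
Firm 2's best responses — vs I: II (payoff 3); vs II: II (payoff 6); vs III: II (payoff 3); vs IV: I (payoff 5).
The only mutual best response is (I, II); neither player gains by switching there.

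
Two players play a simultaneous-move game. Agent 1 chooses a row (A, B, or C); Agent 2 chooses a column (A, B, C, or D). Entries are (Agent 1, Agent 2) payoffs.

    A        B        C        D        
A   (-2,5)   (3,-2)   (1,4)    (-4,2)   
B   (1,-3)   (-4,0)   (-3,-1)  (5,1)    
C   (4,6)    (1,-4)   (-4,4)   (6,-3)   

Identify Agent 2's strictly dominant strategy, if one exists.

No strictly dominant strategy

A strategy is strictly dominant if it gives Agent 2 a strictly higher payoff than every other strategy, against every choice by the opponent.
A is not dominant: against B, B gives 0 > -3.
B is not dominant: against A, A gives 5 > -2.
C is not dominant: against A, A gives 5 > 4.
D is not dominant: against A, A gives 5 > 2.
No single strategy is best against every opponent action.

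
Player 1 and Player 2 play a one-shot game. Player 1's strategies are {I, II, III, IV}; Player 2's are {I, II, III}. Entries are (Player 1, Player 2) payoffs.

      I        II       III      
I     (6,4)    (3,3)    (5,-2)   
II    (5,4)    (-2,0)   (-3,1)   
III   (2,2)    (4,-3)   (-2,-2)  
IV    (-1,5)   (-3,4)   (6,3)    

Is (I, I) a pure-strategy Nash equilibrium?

Holding Player 2 at I: Player 1 gets 6 from I, versus 5 from II, 2 from III, -1 from IV. No profitable deviation for Player 1.
Holding Player 1 at I: Player 2 gets 4 from I, versus 3 from II, -2 from III. No profitable deviation for Player 2 either.

Yes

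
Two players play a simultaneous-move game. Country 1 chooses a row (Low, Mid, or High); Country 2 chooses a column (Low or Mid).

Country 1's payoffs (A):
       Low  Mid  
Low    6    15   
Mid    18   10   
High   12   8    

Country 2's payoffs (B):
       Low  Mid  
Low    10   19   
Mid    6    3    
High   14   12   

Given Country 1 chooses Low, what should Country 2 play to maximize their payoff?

Mid

With Country 1 fixed at Low, Country 2's payoffs are: Low → 10, Mid → 19.
The maximum is 19, achieved by Mid.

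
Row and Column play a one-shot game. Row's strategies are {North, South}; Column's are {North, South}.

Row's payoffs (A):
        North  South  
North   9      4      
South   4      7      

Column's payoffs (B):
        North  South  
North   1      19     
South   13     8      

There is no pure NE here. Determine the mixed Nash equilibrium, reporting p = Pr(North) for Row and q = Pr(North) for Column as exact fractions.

Each player's mixing probability is pinned down by making the *other* player indifferent.
Column indifferent between North and South: p·1 + (1−p)·13 = p·19 + (1−p)·8 ⟹ 13 + (-12)p = 8 + 11p ⟹ p = 5/23.
Row indifferent between North and South: q·9 + (1−q)·4 = q·4 + (1−q)·7 ⟹ 4 + 5q = 7 + (-3)q ⟹ q = 3/8.

p = 5/23, q = 3/8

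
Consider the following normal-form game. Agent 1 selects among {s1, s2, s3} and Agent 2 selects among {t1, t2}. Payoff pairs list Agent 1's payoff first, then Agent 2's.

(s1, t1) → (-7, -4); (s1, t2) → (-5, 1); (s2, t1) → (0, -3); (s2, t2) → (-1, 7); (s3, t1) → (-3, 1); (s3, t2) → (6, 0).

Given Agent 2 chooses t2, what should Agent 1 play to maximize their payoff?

s3

With Agent 2 fixed at t2, Agent 1's payoffs are: s1 → -5, s2 → -1, s3 → 6.
The maximum is 6, achieved by s3.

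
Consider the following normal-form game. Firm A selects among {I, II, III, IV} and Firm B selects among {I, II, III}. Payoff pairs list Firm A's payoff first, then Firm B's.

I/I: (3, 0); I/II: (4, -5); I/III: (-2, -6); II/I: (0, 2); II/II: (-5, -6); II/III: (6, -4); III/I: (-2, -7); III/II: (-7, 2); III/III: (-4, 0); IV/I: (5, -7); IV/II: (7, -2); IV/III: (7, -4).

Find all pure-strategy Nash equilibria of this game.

(IV, II)

A profile is a Nash equilibrium when each player is best-responding to the other.
Firm A's best responses — vs I: IV (payoff 5); vs II: IV (payoff 7); vs III: IV (payoff 7).
Firm B's best responses — vs I: I (payoff 0); vs II: I (payoff 2); vs III: II (payoff 2); vs IV: II (payoff -2).
The only mutual best response is (IV, II); neither player gains by switching there.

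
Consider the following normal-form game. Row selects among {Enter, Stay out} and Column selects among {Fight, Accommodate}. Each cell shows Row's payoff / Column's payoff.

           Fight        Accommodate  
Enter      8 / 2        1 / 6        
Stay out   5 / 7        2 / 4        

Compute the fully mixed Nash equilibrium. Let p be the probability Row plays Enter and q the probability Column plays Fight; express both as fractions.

In a mixed NE each player is indifferent between their pure strategies, so the opponent's mix sets the indifference.
Column indifferent between Fight and Accommodate: p·2 + (1−p)·7 = p·6 + (1−p)·4 ⟹ 7 + (-5)p = 4 + 2p ⟹ p = 3/7.
Row indifferent between Enter and Stay out: q·8 + (1−q)·1 = q·5 + (1−q)·2 ⟹ 1 + 7q = 2 + 3q ⟹ q = 1/4.

p = 3/7, q = 1/4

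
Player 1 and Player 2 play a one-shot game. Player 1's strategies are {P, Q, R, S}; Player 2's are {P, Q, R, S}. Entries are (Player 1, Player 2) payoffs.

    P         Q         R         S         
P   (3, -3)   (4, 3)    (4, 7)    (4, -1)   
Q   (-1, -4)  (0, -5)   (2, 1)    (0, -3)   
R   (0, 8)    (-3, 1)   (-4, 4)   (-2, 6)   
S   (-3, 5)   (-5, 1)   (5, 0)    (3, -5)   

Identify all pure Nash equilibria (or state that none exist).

None

A profile is a Nash equilibrium when each player is best-responding to the other.
Player 1's best responses — vs P: P (payoff 3); vs Q: P (payoff 4); vs R: S (payoff 5); vs S: P (payoff 4).
Player 2's best responses — vs P: R (payoff 7); vs Q: R (payoff 1); vs R: P (payoff 8); vs S: P (payoff 5).
No cell has both players best-responding. For instance, Player 1's best reply to S is P, but against P Player 2 prefers R over S.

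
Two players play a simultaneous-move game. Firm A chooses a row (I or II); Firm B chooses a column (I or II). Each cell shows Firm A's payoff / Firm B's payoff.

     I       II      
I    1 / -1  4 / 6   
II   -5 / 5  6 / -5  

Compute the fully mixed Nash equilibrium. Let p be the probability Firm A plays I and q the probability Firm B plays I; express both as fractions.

p = 10/17, q = 1/4

In a mixed NE each player is indifferent between their pure strategies, so the opponent's mix sets the indifference.
Firm B indifferent between I and II: p·(-1) + (1−p)·5 = p·6 + (1−p)·(-5) ⟹ 5 + (-6)p = (-5) + 11p ⟹ p = 10/17.
Firm A indifferent between I and II: q·1 + (1−q)·4 = q·(-5) + (1−q)·6 ⟹ 4 + (-3)q = 6 + (-11)q ⟹ q = 1/4.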